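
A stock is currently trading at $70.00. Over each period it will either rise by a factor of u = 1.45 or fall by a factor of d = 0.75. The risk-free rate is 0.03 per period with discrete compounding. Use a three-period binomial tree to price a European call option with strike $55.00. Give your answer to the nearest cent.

Risk-neutral probability p = (1 + 0.03 − 0.75)/(1.45 − 0.75) = 0.2800/0.7000 = 0.4000
Terminal stock prices: S_uuu = 213.4, S_uud = 110.4, S_udd = 57.09, S_ddd = 29.53
Terminal payoffs (S − K): max(158.4, 0) = 158.4, max(55.38, 0) = 55.38, max(2.094, 0) = 2.094, max(-25.47, 0) = 0
Node uu (S = 147.2): V_uu = 1/1.03·[0.4000·158.4038 + 0.6000·55.3813] = 93.7769
Node ud (S = 76.12): V_ud = 1/1.03·[0.4000·55.3813 + 0.6000·2.0938] = 22.7269
Node dd (S = 39.38): V_dd = 1/1.03·[0.4000·2.0938 + 0.6000·0.0000] = 0.8131
Node u (S = 101.5): V_u = 1/1.03·[0.4000·93.7769 + 0.6000·22.7269] = 49.6572
Node d (S = 52.5): V_d = 1/1.03·[0.4000·22.7269 + 0.6000·0.8131] = 9.2997
Node 0 (S = 70): V_0 = 1/1.03·[0.4000·49.6572 + 0.6000·9.2997] = 24.7016

$24.70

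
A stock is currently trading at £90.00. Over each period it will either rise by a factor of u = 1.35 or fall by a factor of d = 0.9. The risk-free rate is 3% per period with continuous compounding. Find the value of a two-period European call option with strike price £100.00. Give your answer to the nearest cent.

Risk-neutral probability p = (e^0.03 − 0.9)/(1.35 − 0.9) = 0.1305/0.4500 = 0.2899
Terminal stock prices: S_uu = 164, S_ud = 109.4, S_dd = 72.9
Terminal payoffs (S − K): max(64.03, 0) = 64.03, max(9.35, 0) = 9.35, max(-27.1, 0) = 0
Node u (S = 121.5): V_u = e^(−0.03)·[0.2899·64.0250 + 0.7101·9.3500] = 24.4554
Node d (S = 81): V_d = e^(−0.03)·[0.2899·9.3500 + 0.7101·0.0000] = 2.6304
Node 0 (S = 90): V_0 = e^(−0.03)·[0.2899·24.4554 + 0.7101·2.6304] = 8.6928

£8.69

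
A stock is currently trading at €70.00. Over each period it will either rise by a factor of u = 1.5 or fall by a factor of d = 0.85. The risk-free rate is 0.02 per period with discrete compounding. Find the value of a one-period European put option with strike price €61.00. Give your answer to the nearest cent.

€1.09

Risk-neutral probability p = (1 + 0.02 − 0.85)/(1.5 − 0.85) = 0.1700/0.6500 = 0.2615
Terminal stock prices: S_u = 105, S_d = 59.5
Terminal payoffs (K − S): max(-44, 0) = 0, max(1.5, 0) = 1.5
Node 0 (S = 70): V_0 = 1/1.02·[0.2615·0.0000 + 0.7385·1.5000] = 1.0860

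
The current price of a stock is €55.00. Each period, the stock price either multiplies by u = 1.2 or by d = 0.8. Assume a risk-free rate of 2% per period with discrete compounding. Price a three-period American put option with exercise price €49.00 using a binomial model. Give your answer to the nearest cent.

Risk-neutral probability p = (1 + 0.02 − 0.8)/(1.2 − 0.8) = 0.2200/0.4000 = 0.5500
Terminal stock prices: S_uuu = 95.04, S_uud = 63.36, S_udd = 42.24, S_ddd = 28.16
Terminal payoffs (K − S): max(-46.04, 0) = 0, max(-14.36, 0) = 0, max(6.76, 0) = 6.76, max(20.84, 0) = 20.84
Node uu (S = 79.2): continuation = 1/1.02·[0.5500·0.0000 + 0.4500·0.0000] = 0.0000; exercise value = 0.0000 ≤ continuation, so V_uu = 0.0000
Node ud (S = 52.8): continuation = 1/1.02·[0.5500·0.0000 + 0.4500·6.7600] = 2.9824; exercise value = 0.0000 ≤ continuation, so V_ud = 2.9824
Node dd (S = 35.2): continuation = 1/1.02·[0.5500·6.7600 + 0.4500·20.8400] = 12.8392; exercise value = 13.8000 > continuation, so V_dd = 13.8000 (exercise)
Node u (S = 66): continuation = 1/1.02·[0.5500·0.0000 + 0.4500·2.9824] = 1.3157; exercise value = 0.0000 ≤ continuation, so V_u = 1.3157
Node d (S = 44): continuation = 1/1.02·[0.5500·2.9824 + 0.4500·13.8000] = 7.6964; exercise value = 5.0000 ≤ continuation, so V_d = 7.6964
Node 0 (S = 55): continuation = 1/1.02·[0.5500·1.3157 + 0.4500·7.6964] = 4.1049; exercise value = 0.0000 ≤ continuation, so V_0 = 4.1049

€4.10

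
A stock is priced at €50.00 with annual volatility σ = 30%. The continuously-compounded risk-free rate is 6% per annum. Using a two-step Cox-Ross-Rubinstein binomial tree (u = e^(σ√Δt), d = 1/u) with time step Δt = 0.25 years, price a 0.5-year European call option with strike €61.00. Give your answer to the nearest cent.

CRR parameters: u = e^(σ√Δt) = e^(0.3·√0.25) = 1.1618, d = 1/u = 0.8607
Per-period rate: rΔt = 0.06·0.25 = 0.015, so R = e^0.015 = 1.0151
Risk-neutral probability p = (e^0.015 − 0.8607)/(1.1618 − 0.8607) = 0.1544/0.3011 = 0.5128
Terminal stock prices: S_uu = 67.49, S_ud = 50, S_dd = 37.04
Terminal payoffs (S − K): max(6.493, 0) = 6.493, max(-11, 0) = 0, max(-23.96, 0) = 0
Node u (S = 58.09): V_u = e^(−0.015)·[0.5128·6.4929 + 0.4872·0.0000] = 3.2797
Node d (S = 43.04): V_d = e^(−0.015)·[0.5128·0.0000 + 0.4872·0.0000] = 0.0000
Node 0 (S = 50): V_0 = e^(−0.015)·[0.5128·3.2797 + 0.4872·0.0000] = 1.6567

€1.66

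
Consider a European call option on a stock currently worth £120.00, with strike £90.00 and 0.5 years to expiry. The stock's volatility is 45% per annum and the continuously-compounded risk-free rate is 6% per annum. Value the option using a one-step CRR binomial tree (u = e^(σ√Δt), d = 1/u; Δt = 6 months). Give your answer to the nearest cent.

CRR parameters: u = e^(σ√Δt) = e^(0.45·√0.5) = 1.3746, d = 1/u = 0.7275
Per-period rate: rΔt = 0.06·0.5 = 0.03, so R = e^0.03 = 1.0305
Risk-neutral probability p = (e^0.03 − 0.7275)/(1.3746 − 0.7275) = 0.3030/0.6472 = 0.4682
Terminal stock prices: S_u = 165, S_d = 87.3
Terminal payoffs (S − K): max(74.96, 0) = 74.96, max(-2.705, 0) = 0
Node 0 (S = 120): V_0 = e^(−0.03)·[0.4682·74.9578 + 0.5318·0.0000] = 34.0560

£34.06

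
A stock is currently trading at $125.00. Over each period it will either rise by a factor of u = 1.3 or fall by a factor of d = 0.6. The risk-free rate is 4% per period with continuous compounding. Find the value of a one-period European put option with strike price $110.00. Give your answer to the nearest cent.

$12.45

Risk-neutral probability p = (e^0.04 − 0.6)/(1.3 − 0.6) = 0.4408/0.7000 = 0.6297
Terminal stock prices: S_u = 162.5, S_d = 75
Terminal payoffs (K − S): max(-52.5, 0) = 0, max(35, 0) = 35
Node 0 (S = 125): V_0 = e^(−0.04)·[0.6297·0.0000 + 0.3703·35.0000] = 12.4513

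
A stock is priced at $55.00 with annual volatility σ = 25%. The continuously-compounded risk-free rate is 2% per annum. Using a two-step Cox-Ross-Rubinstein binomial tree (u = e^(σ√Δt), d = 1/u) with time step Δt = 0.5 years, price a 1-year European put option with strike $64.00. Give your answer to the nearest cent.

$11.03

CRR parameters: u = e^(σ√Δt) = e^(0.25·√0.5) = 1.1934, d = 1/u = 0.8380
Per-period rate: rΔt = 0.02·0.5 = 0.01, so R = e^0.01 = 1.0101
Risk-neutral probability p = (e^0.01 − 0.8380)/(1.1934 − 0.8380) = 0.1721/0.3554 = 0.4842
Terminal stock prices: S_uu = 78.33, S_ud = 55, S_dd = 38.62
Terminal payoffs (K − S): max(-14.33, 0) = 0, max(9, 0) = 9, max(25.38, 0) = 25.38
Node u (S = 65.64): V_u = e^(−0.01)·[0.4842·0.0000 + 0.5158·9.0000] = 4.5960
Node d (S = 46.09): V_d = e^(−0.01)·[0.4842·9.0000 + 0.5158·25.3796] = 17.2750
Node 0 (S = 55): V_0 = e^(−0.01)·[0.4842·4.5960 + 0.5158·17.2750] = 11.0250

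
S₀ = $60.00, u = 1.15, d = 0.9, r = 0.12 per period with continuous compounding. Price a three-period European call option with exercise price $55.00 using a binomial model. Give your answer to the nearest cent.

$21.63

Risk-neutral probability p = (e^0.12 − 0.9)/(1.15 − 0.9) = 0.2275/0.2500 = 0.9100
Terminal stock prices: S_uuu = 91.25, S_uud = 71.41, S_udd = 55.89, S_ddd = 43.74
Terminal payoffs (S − K): max(36.25, 0) = 36.25, max(16.41, 0) = 16.41, max(0.89, 0) = 0.89, max(-11.26, 0) = 0
Node uu (S = 79.35): V_uu = e^(−0.12)·[0.9100·36.2525 + 0.0900·16.4150] = 30.5694
Node ud (S = 62.1): V_ud = e^(−0.12)·[0.9100·16.4150 + 0.0900·0.8900] = 13.3194
Node dd (S = 48.6): V_dd = e^(−0.12)·[0.9100·0.8900 + 0.0900·0.0000] = 0.7183
Node u (S = 69): V_u = e^(−0.12)·[0.9100·30.5694 + 0.0900·13.3194] = 25.7355
Node d (S = 54): V_d = e^(−0.12)·[0.9100·13.3194 + 0.0900·0.7183] = 10.8072
Node 0 (S = 60): V_0 = e^(−0.12)·[0.9100·25.7355 + 0.0900·10.8072] = 21.6335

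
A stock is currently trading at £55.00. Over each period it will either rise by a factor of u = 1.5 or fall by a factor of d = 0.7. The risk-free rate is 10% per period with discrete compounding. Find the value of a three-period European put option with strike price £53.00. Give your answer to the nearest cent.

Risk-neutral probability p = (1 + 0.1 − 0.7)/(1.5 − 0.7) = 0.4000/0.8000 = 0.5000
Terminal stock prices: S_uuu = 185.6, S_uud = 86.62, S_udd = 40.42, S_ddd = 18.86
Terminal payoffs (K − S): max(-132.6, 0) = 0, max(-33.62, 0) = 0, max(12.58, 0) = 12.58, max(34.14, 0) = 34.14
Node uu (S = 123.8): V_uu = 1/1.1·[0.5000·0.0000 + 0.5000·0.0000] = 0.0000
Node ud (S = 57.75): V_ud = 1/1.1·[0.5000·0.0000 + 0.5000·12.5750] = 5.7159
Node dd (S = 26.95): V_dd = 1/1.1·[0.5000·12.5750 + 0.5000·34.1350] = 21.2318
Node u (S = 82.5): V_u = 1/1.1·[0.5000·0.0000 + 0.5000·5.7159] = 2.5981
Node d (S = 38.5): V_d = 1/1.1·[0.5000·5.7159 + 0.5000·21.2318] = 12.2490
Node 0 (S = 55): V_0 = 1/1.1·[0.5000·2.5981 + 0.5000·12.2490] = 6.7487

£6.75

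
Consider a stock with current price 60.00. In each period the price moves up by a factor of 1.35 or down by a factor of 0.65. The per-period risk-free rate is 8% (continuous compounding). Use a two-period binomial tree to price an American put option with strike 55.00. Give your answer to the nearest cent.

6.10

Risk-neutral probability p = (e^0.08 − 0.65)/(1.35 − 0.65) = 0.4333/0.7000 = 0.6190
Terminal stock prices: S_uu = 109.4, S_ud = 52.65, S_dd = 25.35
Terminal payoffs (K − S): max(-54.35, 0) = 0, max(2.35, 0) = 2.35, max(29.65, 0) = 29.65
Node u (S = 81): continuation = e^(−0.08)·[0.6190·0.0000 + 0.3810·2.3500] = 0.8266; exercise value = 0.0000 ≤ continuation, so V_u = 0.8266
Node d (S = 39): continuation = e^(−0.08)·[0.6190·2.3500 + 0.3810·29.6500] = 11.7714; exercise value = 16.0000 > continuation, so V_d = 16.0000 (exercise)
Node 0 (S = 60): continuation = e^(−0.08)·[0.6190·0.8266 + 0.3810·16.0000] = 6.0999; exercise value = 0.0000 ≤ continuation, so V_0 = 6.0999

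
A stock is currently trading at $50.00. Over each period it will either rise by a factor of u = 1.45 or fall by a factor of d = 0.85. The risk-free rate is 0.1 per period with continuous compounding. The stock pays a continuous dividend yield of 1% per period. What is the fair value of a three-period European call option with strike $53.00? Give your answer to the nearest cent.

Per-period risk-free factor R = e^0.1 = 1.1052; dividend-adjusted growth = e^(0.1−0.01) = 1.0942.
Risk-neutral probability p = (1.0942 − 0.85)/(1.45 − 0.85) = 0.2442/0.6000 = 0.4070
Terminal stock prices: S_uuu = 152.4, S_uud = 89.36, S_udd = 52.38, S_ddd = 30.71
Terminal payoffs (S − K): max(99.43, 0) = 99.43, max(36.36, 0) = 36.36, max(-0.6188, 0) = 0, max(-22.29, 0) = 0
Node uu (S = 105.1): V_uu = e^(−0.1)·[0.4070·99.4313 + 0.5930·36.3563] = 56.1226
Node ud (S = 61.62): V_ud = e^(−0.1)·[0.4070·36.3563 + 0.5930·0.0000] = 13.3875
Node dd (S = 36.12): V_dd = e^(−0.1)·[0.4070·0.0000 + 0.5930·0.0000] = 0.0000
Node u (S = 72.5): V_u = e^(−0.1)·[0.4070·56.1226 + 0.5930·13.3875] = 27.8498
Node d (S = 42.5): V_d = e^(−0.1)·[0.4070·13.3875 + 0.5930·0.0000] = 4.9297
Node 0 (S = 50): V_0 = e^(−0.1)·[0.4070·27.8498 + 0.5930·4.9297] = 12.9004

$12.90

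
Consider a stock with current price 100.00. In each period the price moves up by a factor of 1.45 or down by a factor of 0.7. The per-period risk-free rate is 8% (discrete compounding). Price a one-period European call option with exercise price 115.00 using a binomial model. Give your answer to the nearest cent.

Risk-neutral probability p = (1 + 0.08 − 0.7)/(1.45 − 0.7) = 0.3800/0.7500 = 0.5067
Terminal stock prices: S_u = 145, S_d = 70
Terminal payoffs (S − K): max(30, 0) = 30, max(-45, 0) = 0
Node 0 (S = 100): V_0 = 1/1.08·[0.5067·30.0000 + 0.4933·0.0000] = 14.0741

14.07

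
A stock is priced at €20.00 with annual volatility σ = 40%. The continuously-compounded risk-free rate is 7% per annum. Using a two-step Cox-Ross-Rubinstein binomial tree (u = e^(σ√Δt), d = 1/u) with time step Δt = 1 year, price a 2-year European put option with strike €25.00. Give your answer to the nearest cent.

CRR parameters: u = e^(σ√Δt) = e^(0.4·√1) = 1.4918, d = 1/u = 0.6703
Per-period rate: rΔt = 0.07·1 = 0.07, so R = e^0.07 = 1.0725
Risk-neutral probability p = (e^0.07 − 0.6703)/(1.4918 − 0.6703) = 0.4022/0.8215 = 0.4896
Terminal stock prices: S_uu = 44.51, S_ud = 20, S_dd = 8.987
Terminal payoffs (K − S): max(-19.51, 0) = 0, max(5, 0) = 5, max(16.01, 0) = 16.01
Node u (S = 29.84): V_u = e^(−0.07)·[0.4896·0.0000 + 0.5104·5.0000] = 2.3796
Node d (S = 13.41): V_d = e^(−0.07)·[0.4896·5.0000 + 0.5104·16.0134] = 9.9034
Node 0 (S = 20): V_0 = e^(−0.07)·[0.4896·2.3796 + 0.5104·9.9034] = 5.7994

€5.80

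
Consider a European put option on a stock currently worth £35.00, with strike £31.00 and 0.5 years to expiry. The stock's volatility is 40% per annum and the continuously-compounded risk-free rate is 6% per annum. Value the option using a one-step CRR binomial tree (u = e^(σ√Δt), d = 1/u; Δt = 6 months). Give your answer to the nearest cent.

£2.32

CRR parameters: u = e^(σ√Δt) = e^(0.4·√0.5) = 1.3269, d = 1/u = 0.7536
Per-period rate: rΔt = 0.06·0.5 = 0.03, so R = e^0.03 = 1.0305
Risk-neutral probability p = (e^0.03 − 0.7536)/(1.3269 − 0.7536) = 0.2768/0.5733 = 0.4829
Terminal stock prices: S_u = 46.44, S_d = 26.38
Terminal payoffs (K − S): max(-15.44, 0) = 0, max(4.623, 0) = 4.623
Node 0 (S = 35): V_0 = e^(−0.03)·[0.4829·0.0000 + 0.5171·4.6227] = 2.3198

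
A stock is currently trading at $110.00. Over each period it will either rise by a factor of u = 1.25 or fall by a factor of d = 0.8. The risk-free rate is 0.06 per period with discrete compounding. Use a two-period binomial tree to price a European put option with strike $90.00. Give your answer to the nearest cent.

$3.11

Risk-neutral probability p = (1 + 0.06 − 0.8)/(1.25 − 0.8) = 0.2600/0.4500 = 0.5778
Terminal stock prices: S_uu = 171.9, S_ud = 110, S_dd = 70.4
Terminal payoffs (K − S): max(-81.88, 0) = 0, max(-20, 0) = 0, max(19.6, 0) = 19.6
Node u (S = 137.5): V_u = 1/1.06·[0.5778·0.0000 + 0.4222·0.0000] = 0.0000
Node d (S = 88): V_d = 1/1.06·[0.5778·0.0000 + 0.4222·19.6000] = 7.8071
Node 0 (S = 110): V_0 = 1/1.06·[0.5778·0.0000 + 0.4222·7.8071] = 3.1098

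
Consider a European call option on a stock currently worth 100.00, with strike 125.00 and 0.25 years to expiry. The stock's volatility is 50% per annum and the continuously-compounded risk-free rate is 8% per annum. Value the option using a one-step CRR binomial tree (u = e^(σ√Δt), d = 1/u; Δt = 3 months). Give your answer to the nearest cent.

1.59

CRR parameters: u = e^(σ√Δt) = e^(0.5·√0.25) = 1.2840, d = 1/u = 0.7788
Per-period rate: rΔt = 0.08·0.25 = 0.02, so R = e^0.02 = 1.0202
Risk-neutral probability p = (e^0.02 − 0.7788)/(1.2840 − 0.7788) = 0.2414/0.5052 = 0.4778
Terminal stock prices: S_u = 128.4, S_d = 77.88
Terminal payoffs (S − K): max(3.403, 0) = 3.403, max(-47.12, 0) = 0
Node 0 (S = 100): V_0 = e^(−0.02)·[0.4778·3.4025 + 0.5222·0.0000] = 1.5936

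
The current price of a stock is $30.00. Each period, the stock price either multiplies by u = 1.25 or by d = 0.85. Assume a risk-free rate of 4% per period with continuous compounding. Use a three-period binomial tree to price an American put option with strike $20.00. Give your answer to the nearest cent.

Risk-neutral probability p = (e^0.04 − 0.85)/(1.25 − 0.85) = 0.1908/0.4000 = 0.4770
Terminal stock prices: S_uuu = 58.59, S_uud = 39.84, S_udd = 27.09, S_ddd = 18.42
Terminal payoffs (K − S): max(-38.59, 0) = 0, max(-19.84, 0) = 0, max(-7.094, 0) = 0, max(1.576, 0) = 1.576
Node uu (S = 46.88): continuation = e^(−0.04)·[0.4770·0.0000 + 0.5230·0.0000] = 0.0000; exercise value = 0.0000 ≤ continuation, so V_uu = 0.0000
Node ud (S = 31.88): continuation = e^(−0.04)·[0.4770·0.0000 + 0.5230·0.0000] = 0.0000; exercise value = 0.0000 ≤ continuation, so V_ud = 0.0000
Node dd (S = 21.67): continuation = e^(−0.04)·[0.4770·0.0000 + 0.5230·1.5763] = 0.7920; exercise value = 0.0000 ≤ continuation, so V_dd = 0.7920
Node u (S = 37.5): continuation = e^(−0.04)·[0.4770·0.0000 + 0.5230·0.0000] = 0.0000; exercise value = 0.0000 ≤ continuation, so V_u = 0.0000
Node d (S = 25.5): continuation = e^(−0.04)·[0.4770·0.0000 + 0.5230·0.7920] = 0.3980; exercise value = 0.0000 ≤ continuation, so V_d = 0.3980
Node 0 (S = 30): continuation = e^(−0.04)·[0.4770·0.0000 + 0.5230·0.3980] = 0.2000; exercise value = 0.0000 ≤ continuation, so V_0 = 0.2000

$0.20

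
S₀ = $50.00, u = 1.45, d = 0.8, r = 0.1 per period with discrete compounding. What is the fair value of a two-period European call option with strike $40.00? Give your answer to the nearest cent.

Risk-neutral probability p = (1 + 0.1 − 0.8)/(1.45 − 0.8) = 0.3000/0.6500 = 0.4615
Terminal stock prices: S_uu = 105.1, S_ud = 58, S_dd = 32
Terminal payoffs (S − K): max(65.12, 0) = 65.12, max(18, 0) = 18, max(-8, 0) = 0
Node u (S = 72.5): V_u = 1/1.1·[0.4615·65.1250 + 0.5385·18.0000] = 36.1364
Node d (S = 40): V_d = 1/1.1·[0.4615·18.0000 + 0.5385·0.0000] = 7.5524
Node 0 (S = 50): V_0 = 1/1.1·[0.4615·36.1364 + 0.5385·7.5524] = 18.8591

$18.86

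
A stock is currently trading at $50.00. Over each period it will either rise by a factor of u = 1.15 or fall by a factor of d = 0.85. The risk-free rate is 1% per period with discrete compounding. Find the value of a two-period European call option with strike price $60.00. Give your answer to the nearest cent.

$1.71

Risk-neutral probability p = (1 + 0.01 − 0.85)/(1.15 − 0.85) = 0.1600/0.3000 = 0.5333
Terminal stock prices: S_uu = 66.12, S_ud = 48.87, S_dd = 36.12
Terminal payoffs (S − K): max(6.125, 0) = 6.125, max(-11.13, 0) = 0, max(-23.88, 0) = 0
Node u (S = 57.5): V_u = 1/1.01·[0.5333·6.1250 + 0.4667·0.0000] = 3.2343
Node d (S = 42.5): V_d = 1/1.01·[0.5333·0.0000 + 0.4667·0.0000] = 0.0000
Node 0 (S = 50): V_0 = 1/1.01·[0.5333·3.2343 + 0.4667·0.0000] = 1.7079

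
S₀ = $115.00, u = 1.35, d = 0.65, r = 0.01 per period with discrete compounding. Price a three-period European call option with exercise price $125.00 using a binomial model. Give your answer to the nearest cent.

Risk-neutral probability p = (1 + 0.01 − 0.65)/(1.35 − 0.65) = 0.3600/0.7000 = 0.5143
Terminal stock prices: S_uuu = 282.9, S_uud = 136.2, S_udd = 65.59, S_ddd = 31.58
Terminal payoffs (S − K): max(157.9, 0) = 157.9, max(11.23, 0) = 11.23, max(-59.41, 0) = 0, max(-93.42, 0) = 0
Node uu (S = 209.6): V_uu = 1/1.01·[0.5143·157.9431 + 0.4857·11.2319] = 85.8251
Node ud (S = 100.9): V_ud = 1/1.01·[0.5143·11.2319 + 0.4857·0.0000] = 5.7192
Node dd (S = 48.59): V_dd = 1/1.01·[0.5143·0.0000 + 0.4857·0.0000] = 0.0000
Node u (S = 155.2): V_u = 1/1.01·[0.5143·85.8251 + 0.4857·5.7192] = 46.4520
Node d (S = 74.75): V_d = 1/1.01·[0.5143·5.7192 + 0.4857·0.0000] = 2.9122
Node 0 (S = 115): V_0 = 1/1.01·[0.5143·46.4520 + 0.4857·2.9122] = 25.0536

$25.05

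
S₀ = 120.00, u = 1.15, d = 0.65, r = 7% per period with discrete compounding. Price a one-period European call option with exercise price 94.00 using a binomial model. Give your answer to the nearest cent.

34.54

Risk-neutral probability p = (1 + 0.07 − 0.65)/(1.15 − 0.65) = 0.4200/0.5000 = 0.8400
Terminal stock prices: S_u = 138, S_d = 78
Terminal payoffs (S − K): max(44, 0) = 44, max(-16, 0) = 0
Node 0 (S = 120): V_0 = 1/1.07·[0.8400·44.0000 + 0.1600·0.0000] = 34.5421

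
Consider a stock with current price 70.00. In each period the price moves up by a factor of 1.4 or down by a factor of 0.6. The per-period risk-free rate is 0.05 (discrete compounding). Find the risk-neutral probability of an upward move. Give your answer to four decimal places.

p = 0.5625

Risk-neutral probability p = (1 + 0.05 − 0.6)/(1.4 − 0.6) = 0.4500/0.8000 = 0.5625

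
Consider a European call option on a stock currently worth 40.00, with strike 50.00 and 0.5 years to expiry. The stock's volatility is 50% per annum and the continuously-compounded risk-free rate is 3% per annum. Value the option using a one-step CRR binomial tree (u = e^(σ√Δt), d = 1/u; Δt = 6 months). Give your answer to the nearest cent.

CRR parameters: u = e^(σ√Δt) = e^(0.5·√0.5) = 1.4241, d = 1/u = 0.7022
Per-period rate: rΔt = 0.03·0.5 = 0.015, so R = e^0.015 = 1.0151
Risk-neutral probability p = (e^0.015 − 0.7022)/(1.4241 − 0.7022) = 0.3129/0.7219 = 0.4335
Terminal stock prices: S_u = 56.96, S_d = 28.09
Terminal payoffs (S − K): max(6.965, 0) = 6.965, max(-21.91, 0) = 0
Node 0 (S = 40): V_0 = e^(−0.015)·[0.4335·6.9648 + 0.5665·0.0000] = 2.9740

2.97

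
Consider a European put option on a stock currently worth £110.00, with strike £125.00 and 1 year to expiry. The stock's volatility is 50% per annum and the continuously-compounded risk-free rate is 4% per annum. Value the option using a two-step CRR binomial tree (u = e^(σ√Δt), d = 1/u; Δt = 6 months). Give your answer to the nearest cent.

£28.39

CRR parameters: u = e^(σ√Δt) = e^(0.5·√0.5) = 1.4241, d = 1/u = 0.7022
Per-period rate: rΔt = 0.04·0.5 = 0.02, so R = e^0.02 = 1.0202
Risk-neutral probability p = (e^0.02 − 0.7022)/(1.4241 − 0.7022) = 0.3180/0.7219 = 0.4405
Terminal stock prices: S_uu = 223.1, S_ud = 110, S_dd = 54.24
Terminal payoffs (K − S): max(-98.09, 0) = 0, max(15, 0) = 15, max(70.76, 0) = 70.76
Node u (S = 156.7): V_u = e^(−0.02)·[0.4405·0.0000 + 0.5595·15.0000] = 8.2263
Node d (S = 77.24): V_d = e^(−0.02)·[0.4405·15.0000 + 0.5595·70.7624] = 45.2841
Node 0 (S = 110): V_0 = e^(−0.02)·[0.4405·8.2263 + 0.5595·45.2841] = 28.3866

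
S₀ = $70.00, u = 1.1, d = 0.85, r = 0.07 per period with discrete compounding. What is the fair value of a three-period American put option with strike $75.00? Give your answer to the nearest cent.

Risk-neutral probability p = (1 + 0.07 − 0.85)/(1.1 − 0.85) = 0.2200/0.2500 = 0.8800
Terminal stock prices: S_uuu = 93.17, S_uud = 72, S_udd = 55.63, S_ddd = 42.99
Terminal payoffs (K − S): max(-18.17, 0) = 0, max(3.005, 0) = 3.005, max(19.37, 0) = 19.37, max(32.01, 0) = 32.01
Node uu (S = 84.7): continuation = 1/1.07·[0.8800·0.0000 + 0.1200·3.0050] = 0.3370; exercise value = 0.0000 ≤ continuation, so V_uu = 0.3370
Node ud (S = 65.45): continuation = 1/1.07·[0.8800·3.0050 + 0.1200·19.3675] = 4.6435; exercise value = 9.5500 > continuation, so V_ud = 9.5500 (exercise)
Node dd (S = 50.57): continuation = 1/1.07·[0.8800·19.3675 + 0.1200·32.0113] = 19.5185; exercise value = 24.4250 > continuation, so V_dd = 24.4250 (exercise)
Node u (S = 77): continuation = 1/1.07·[0.8800·0.3370 + 0.1200·9.5500] = 1.3482; exercise value = 0.0000 ≤ continuation, so V_u = 1.3482
Node d (S = 59.5): continuation = 1/1.07·[0.8800·9.5500 + 0.1200·24.4250] = 10.5935; exercise value = 15.5000 > continuation, so V_d = 15.5000 (exercise)
Node 0 (S = 70): continuation = 1/1.07·[0.8800·1.3482 + 0.1200·15.5000] = 2.8471; exercise value = 5.0000 > continuation, so V_0 = 5.0000 (exercise)

$5.00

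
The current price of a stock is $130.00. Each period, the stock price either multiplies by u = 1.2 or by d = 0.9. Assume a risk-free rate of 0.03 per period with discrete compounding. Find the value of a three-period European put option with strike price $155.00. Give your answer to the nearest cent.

$20.97

Risk-neutral probability p = (1 + 0.03 − 0.9)/(1.2 − 0.9) = 0.1300/0.3000 = 0.4333
Terminal stock prices: S_uuu = 224.6, S_uud = 168.5, S_udd = 126.4, S_ddd = 94.77
Terminal payoffs (K − S): max(-69.64, 0) = 0, max(-13.48, 0) = 0, max(28.64, 0) = 28.64, max(60.23, 0) = 60.23
Node uu (S = 187.2): V_uu = 1/1.03·[0.4333·0.0000 + 0.5667·0.0000] = 0.0000
Node ud (S = 140.4): V_ud = 1/1.03·[0.4333·0.0000 + 0.5667·28.6400] = 15.7566
Node dd (S = 105.3): V_dd = 1/1.03·[0.4333·28.6400 + 0.5667·60.2300] = 45.1854
Node u (S = 156): V_u = 1/1.03·[0.4333·0.0000 + 0.5667·15.7566] = 8.6687
Node d (S = 117): V_d = 1/1.03·[0.4333·15.7566 + 0.5667·45.1854] = 31.4883
Node 0 (S = 130): V_0 = 1/1.03·[0.4333·8.6687 + 0.5667·31.4883] = 20.9707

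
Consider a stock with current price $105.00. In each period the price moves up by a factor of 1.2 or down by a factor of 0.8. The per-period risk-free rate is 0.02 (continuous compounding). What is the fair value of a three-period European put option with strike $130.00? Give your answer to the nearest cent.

$25.51

Risk-neutral probability p = (e^0.02 − 0.8)/(1.2 − 0.8) = 0.2202/0.4000 = 0.5505
Terminal stock prices: S_uuu = 181.4, S_uud = 121, S_udd = 80.64, S_ddd = 53.76
Terminal payoffs (K − S): max(-51.44, 0) = 0, max(9.04, 0) = 9.04, max(49.36, 0) = 49.36, max(76.24, 0) = 76.24
Node uu (S = 151.2): V_uu = e^(−0.02)·[0.5505·0.0000 + 0.4495·9.0400] = 3.9830
Node ud (S = 100.8): V_ud = e^(−0.02)·[0.5505·9.0400 + 0.4495·49.3600] = 26.6258
Node dd (S = 67.2): V_dd = e^(−0.02)·[0.5505·49.3600 + 0.4495·76.2400] = 60.2258
Node u (S = 126): V_u = e^(−0.02)·[0.5505·3.9830 + 0.4495·26.6258] = 13.8805
Node d (S = 84): V_d = e^(−0.02)·[0.5505·26.6258 + 0.4495·60.2258] = 40.9026
Node 0 (S = 105): V_0 = e^(−0.02)·[0.5505·13.8805 + 0.4495·40.9026] = 25.5115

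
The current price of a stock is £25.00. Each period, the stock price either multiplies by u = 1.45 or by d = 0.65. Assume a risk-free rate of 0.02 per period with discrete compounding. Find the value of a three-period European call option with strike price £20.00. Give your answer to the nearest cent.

Risk-neutral probability p = (1 + 0.02 − 0.65)/(1.45 − 0.65) = 0.3700/0.8000 = 0.4625
Terminal stock prices: S_uuu = 76.22, S_uud = 34.17, S_udd = 15.32, S_ddd = 6.866
Terminal payoffs (S − K): max(56.22, 0) = 56.22, max(14.17, 0) = 14.17, max(-4.684, 0) = 0, max(-13.13, 0) = 0
Node uu (S = 52.56): V_uu = 1/1.02·[0.4625·56.2156 + 0.5375·14.1656] = 32.9547
Node ud (S = 23.56): V_ud = 1/1.02·[0.4625·14.1656 + 0.5375·0.0000] = 6.4231
Node dd (S = 10.56): V_dd = 1/1.02·[0.4625·0.0000 + 0.5375·0.0000] = 0.0000
Node u (S = 36.25): V_u = 1/1.02·[0.4625·32.9547 + 0.5375·6.4231] = 18.3274
Node d (S = 16.25): V_d = 1/1.02·[0.4625·6.4231 + 0.5375·0.0000] = 2.9125
Node 0 (S = 25): V_0 = 1/1.02·[0.4625·18.3274 + 0.5375·2.9125] = 9.8450

£9.84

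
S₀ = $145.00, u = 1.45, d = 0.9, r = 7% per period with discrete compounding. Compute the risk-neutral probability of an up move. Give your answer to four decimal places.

p = 0.3091

Risk-neutral probability p = (1 + 0.07 − 0.9)/(1.45 − 0.9) = 0.1700/0.5500 = 0.3091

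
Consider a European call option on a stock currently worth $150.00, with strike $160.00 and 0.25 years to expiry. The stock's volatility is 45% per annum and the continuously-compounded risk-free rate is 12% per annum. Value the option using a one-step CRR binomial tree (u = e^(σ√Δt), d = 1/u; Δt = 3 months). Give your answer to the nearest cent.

CRR parameters: u = e^(σ√Δt) = e^(0.45·√0.25) = 1.2523, d = 1/u = 0.7985
Per-period rate: rΔt = 0.12·0.25 = 0.03, so R = e^0.03 = 1.0305
Risk-neutral probability p = (e^0.03 − 0.7985)/(1.2523 − 0.7985) = 0.2319/0.4538 = 0.5111
Terminal stock prices: S_u = 187.8, S_d = 119.8
Terminal payoffs (S − K): max(27.85, 0) = 27.85, max(-40.22, 0) = 0
Node 0 (S = 150): V_0 = e^(−0.03)·[0.5111·27.8484 + 0.4889·0.0000] = 13.8125

$13.81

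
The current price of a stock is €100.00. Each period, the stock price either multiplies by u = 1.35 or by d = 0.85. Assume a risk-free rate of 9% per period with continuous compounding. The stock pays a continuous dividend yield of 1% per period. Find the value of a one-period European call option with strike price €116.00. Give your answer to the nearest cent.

€8.10

Per-period risk-free factor R = e^0.09 = 1.0942; dividend-adjusted growth = e^(0.09−0.01) = 1.0833.
Risk-neutral probability p = (1.0833 − 0.85)/(1.35 − 0.85) = 0.2333/0.5000 = 0.4666
Terminal stock prices: S_u = 135, S_d = 85
Terminal payoffs (S − K): max(19, 0) = 19, max(-31, 0) = 0
Node 0 (S = 100): V_0 = e^(−0.09)·[0.4666·19.0000 + 0.5334·0.0000] = 8.1019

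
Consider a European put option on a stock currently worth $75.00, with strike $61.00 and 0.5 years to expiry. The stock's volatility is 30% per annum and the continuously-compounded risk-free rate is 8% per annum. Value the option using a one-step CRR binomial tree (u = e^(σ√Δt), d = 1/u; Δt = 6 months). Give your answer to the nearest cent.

$0.15

CRR parameters: u = e^(σ√Δt) = e^(0.3·√0.5) = 1.2363, d = 1/u = 0.8089
Per-period rate: rΔt = 0.08·0.5 = 0.04, so R = e^0.04 = 1.0408
Risk-neutral probability p = (e^0.04 − 0.8089)/(1.2363 − 0.8089) = 0.2320/0.4275 = 0.5426
Terminal stock prices: S_u = 92.72, S_d = 60.66
Terminal payoffs (K − S): max(-31.72, 0) = 0, max(0.3357, 0) = 0.3357
Node 0 (S = 75): V_0 = e^(−0.04)·[0.5426·0.0000 + 0.4574·0.3357] = 0.1475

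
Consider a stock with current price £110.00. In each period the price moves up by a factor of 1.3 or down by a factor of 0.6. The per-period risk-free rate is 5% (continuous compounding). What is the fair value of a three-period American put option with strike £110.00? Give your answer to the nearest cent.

Risk-neutral probability p = (e^0.05 − 0.6)/(1.3 − 0.6) = 0.4513/0.7000 = 0.6447
Terminal stock prices: S_uuu = 241.7, S_uud = 111.5, S_udd = 51.48, S_ddd = 23.76
Terminal payoffs (K − S): max(-131.7, 0) = 0, max(-1.54, 0) = 0, max(58.52, 0) = 58.52, max(86.24, 0) = 86.24
Node uu (S = 185.9): continuation = e^(−0.05)·[0.6447·0.0000 + 0.3553·0.0000] = 0.0000; exercise value = 0.0000 ≤ continuation, so V_uu = 0.0000
Node ud (S = 85.8): continuation = e^(−0.05)·[0.6447·0.0000 + 0.3553·58.5200] = 19.7796; exercise value = 24.2000 > continuation, so V_ud = 24.2000 (exercise)
Node dd (S = 39.6): continuation = e^(−0.05)·[0.6447·58.5200 + 0.3553·86.2400] = 65.0352; exercise value = 70.4000 > continuation, so V_dd = 70.4000 (exercise)
Node u (S = 143): continuation = e^(−0.05)·[0.6447·0.0000 + 0.3553·24.2000] = 8.1795; exercise value = 0.0000 ≤ continuation, so V_u = 8.1795
Node d (S = 66): continuation = e^(−0.05)·[0.6447·24.2000 + 0.3553·70.4000] = 38.6352; exercise value = 44.0000 > continuation, so V_d = 44.0000 (exercise)
Node 0 (S = 110): continuation = e^(−0.05)·[0.6447·8.1795 + 0.3553·44.0000] = 19.8878; exercise value = 0.0000 ≤ continuation, so V_0 = 19.8878

£19.89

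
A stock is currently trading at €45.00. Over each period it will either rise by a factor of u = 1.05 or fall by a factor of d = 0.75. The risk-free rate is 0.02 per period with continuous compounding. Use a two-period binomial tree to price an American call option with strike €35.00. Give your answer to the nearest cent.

€11.46

Risk-neutral probability p = (e^0.02 − 0.75)/(1.05 − 0.75) = 0.2702/0.3000 = 0.9007
Terminal stock prices: S_uu = 49.61, S_ud = 35.44, S_dd = 25.31
Terminal payoffs (S − K): max(14.61, 0) = 14.61, max(0.4375, 0) = 0.4375, max(-9.688, 0) = 0
Node u (S = 47.25): continuation = e^(−0.02)·[0.9007·14.6125 + 0.0993·0.4375] = 12.9430; exercise value = 12.2500 ≤ continuation, so V_u = 12.9430
Node d (S = 33.75): continuation = e^(−0.02)·[0.9007·0.4375 + 0.0993·0.0000] = 0.3862; exercise value = 0.0000 ≤ continuation, so V_d = 0.3862
Node 0 (S = 45): continuation = e^(−0.02)·[0.9007·12.9430 + 0.0993·0.3862] = 11.4642; exercise value = 10.0000 ≤ continuation, so V_0 = 11.4642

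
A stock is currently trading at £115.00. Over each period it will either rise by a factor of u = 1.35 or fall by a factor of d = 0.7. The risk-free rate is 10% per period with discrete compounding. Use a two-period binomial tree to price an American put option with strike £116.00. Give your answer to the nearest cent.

£13.85

Risk-neutral probability p = (1 + 0.1 − 0.7)/(1.35 − 0.7) = 0.4000/0.6500 = 0.6154
Terminal stock prices: S_uu = 209.6, S_ud = 108.7, S_dd = 56.35
Terminal payoffs (K − S): max(-93.59, 0) = 0, max(7.325, 0) = 7.325, max(59.65, 0) = 59.65
Node u (S = 155.2): continuation = 1/1.1·[0.6154·0.0000 + 0.3846·7.3250] = 2.5612; exercise value = 0.0000 ≤ continuation, so V_u = 2.5612
Node d (S = 80.5): continuation = 1/1.1·[0.6154·7.3250 + 0.3846·59.6500] = 24.9545; exercise value = 35.5000 > continuation, so V_d = 35.5000 (exercise)
Node 0 (S = 115): continuation = 1/1.1·[0.6154·2.5612 + 0.3846·35.5000] = 13.8454; exercise value = 1.0000 ≤ continuation, so V_0 = 13.8454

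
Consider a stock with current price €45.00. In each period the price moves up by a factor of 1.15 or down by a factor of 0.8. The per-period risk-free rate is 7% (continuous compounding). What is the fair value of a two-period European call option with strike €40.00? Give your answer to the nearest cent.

€10.70

Risk-neutral probability p = (e^0.07 − 0.8)/(1.15 − 0.8) = 0.2725/0.3500 = 0.7786
Terminal stock prices: S_uu = 59.51, S_ud = 41.4, S_dd = 28.8
Terminal payoffs (S − K): max(19.51, 0) = 19.51, max(1.4, 0) = 1.4, max(-11.2, 0) = 0
Node u (S = 51.75): V_u = e^(−0.07)·[0.7786·19.5125 + 0.2214·1.4000] = 14.4542
Node d (S = 36): V_d = e^(−0.07)·[0.7786·1.4000 + 0.2214·0.0000] = 1.0163
Node 0 (S = 45): V_0 = e^(−0.07)·[0.7786·14.4542 + 0.2214·1.0163] = 10.7030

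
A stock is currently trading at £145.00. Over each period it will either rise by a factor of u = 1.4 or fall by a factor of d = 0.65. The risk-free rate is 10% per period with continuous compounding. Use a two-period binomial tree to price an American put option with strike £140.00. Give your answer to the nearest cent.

Risk-neutral probability p = (e^0.1 − 0.65)/(1.4 − 0.65) = 0.4552/0.7500 = 0.6069
Terminal stock prices: S_uu = 284.2, S_ud = 132, S_dd = 61.26
Terminal payoffs (K − S): max(-144.2, 0) = 0, max(8.05, 0) = 8.05, max(78.74, 0) = 78.74
Node u (S = 203): continuation = e^(−0.1)·[0.6069·0.0000 + 0.3931·8.0500] = 2.8634; exercise value = 0.0000 ≤ continuation, so V_u = 2.8634
Node d (S = 94.25): continuation = e^(−0.1)·[0.6069·8.0500 + 0.3931·78.7375] = 32.4272; exercise value = 45.7500 > continuation, so V_d = 45.7500 (exercise)
Node 0 (S = 145): continuation = e^(−0.1)·[0.6069·2.8634 + 0.3931·45.7500] = 17.8455; exercise value = 0.0000 ≤ continuation, so V_0 = 17.8455

£17.85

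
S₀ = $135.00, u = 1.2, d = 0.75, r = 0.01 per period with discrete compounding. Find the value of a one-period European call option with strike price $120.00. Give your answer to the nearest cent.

Risk-neutral probability p = (1 + 0.01 − 0.75)/(1.2 − 0.75) = 0.2600/0.4500 = 0.5778
Terminal stock prices: S_u = 162, S_d = 101.2
Terminal payoffs (S − K): max(42, 0) = 42, max(-18.75, 0) = 0
Node 0 (S = 135): V_0 = 1/1.01·[0.5778·42.0000 + 0.4222·0.0000] = 24.0264

$24.03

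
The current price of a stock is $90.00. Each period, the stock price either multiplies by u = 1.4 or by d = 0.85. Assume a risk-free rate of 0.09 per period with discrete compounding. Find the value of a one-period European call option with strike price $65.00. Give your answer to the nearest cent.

Risk-neutral probability p = (1 + 0.09 − 0.85)/(1.4 − 0.85) = 0.2400/0.5500 = 0.4364
Terminal stock prices: S_u = 126, S_d = 76.5
Terminal payoffs (S − K): max(61, 0) = 61, max(11.5, 0) = 11.5
Node 0 (S = 90): V_0 = 1/1.09·[0.4364·61.0000 + 0.5636·11.5000] = 30.3670

$30.37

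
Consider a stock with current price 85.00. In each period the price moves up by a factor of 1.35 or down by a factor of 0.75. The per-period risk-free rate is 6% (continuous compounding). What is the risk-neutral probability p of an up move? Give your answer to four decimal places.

p = 0.5197

Risk-neutral probability p = (e^0.06 − 0.75)/(1.35 − 0.75) = 0.3118/0.6000 = 0.5197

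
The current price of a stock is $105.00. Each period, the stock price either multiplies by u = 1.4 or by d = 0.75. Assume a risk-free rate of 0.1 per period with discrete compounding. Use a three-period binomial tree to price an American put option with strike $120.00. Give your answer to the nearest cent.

Risk-neutral probability p = (1 + 0.1 − 0.75)/(1.4 − 0.75) = 0.3500/0.6500 = 0.5385
Terminal stock prices: S_uuu = 288.1, S_uud = 154.3, S_udd = 82.69, S_ddd = 44.3
Terminal payoffs (K − S): max(-168.1, 0) = 0, max(-34.35, 0) = 0, max(37.31, 0) = 37.31, max(75.7, 0) = 75.7
Node uu (S = 205.8): continuation = 1/1.1·[0.5385·0.0000 + 0.4615·0.0000] = 0.0000; exercise value = 0.0000 ≤ continuation, so V_uu = 0.0000
Node ud (S = 110.2): continuation = 1/1.1·[0.5385·0.0000 + 0.4615·37.3125] = 15.6556; exercise value = 9.7500 ≤ continuation, so V_ud = 15.6556
Node dd (S = 59.06): continuation = 1/1.1·[0.5385·37.3125 + 0.4615·75.7031] = 50.0284; exercise value = 60.9375 > continuation, so V_dd = 60.9375 (exercise)
Node u (S = 147): continuation = 1/1.1·[0.5385·0.0000 + 0.4615·15.6556] = 6.5688; exercise value = 0.0000 ≤ continuation, so V_u = 6.5688
Node d (S = 78.75): continuation = 1/1.1·[0.5385·15.6556 + 0.4615·60.9375] = 33.2318; exercise value = 41.2500 > continuation, so V_d = 41.2500 (exercise)
Node 0 (S = 105): continuation = 1/1.1·[0.5385·6.5688 + 0.4615·41.2500] = 20.5232; exercise value = 15.0000 ≤ continuation, so V_0 = 20.5232

$20.52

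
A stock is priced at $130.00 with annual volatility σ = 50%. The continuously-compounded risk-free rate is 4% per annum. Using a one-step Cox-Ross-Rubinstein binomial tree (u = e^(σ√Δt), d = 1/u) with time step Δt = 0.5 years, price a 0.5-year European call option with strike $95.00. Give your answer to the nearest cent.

$38.92

CRR parameters: u = e^(σ√Δt) = e^(0.5·√0.5) = 1.4241, d = 1/u = 0.7022
Per-period rate: rΔt = 0.04·0.5 = 0.02, so R = e^0.02 = 1.0202
Risk-neutral probability p = (e^0.02 − 0.7022)/(1.4241 − 0.7022) = 0.3180/0.7219 = 0.4405
Terminal stock prices: S_u = 185.1, S_d = 91.28
Terminal payoffs (S − K): max(90.14, 0) = 90.14, max(-3.715, 0) = 0
Node 0 (S = 130): V_0 = e^(−0.02)·[0.4405·90.1355 + 0.5595·0.0000] = 38.9188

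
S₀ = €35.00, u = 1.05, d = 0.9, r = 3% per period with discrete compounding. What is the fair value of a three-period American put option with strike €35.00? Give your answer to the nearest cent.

Risk-neutral probability p = (1 + 0.03 − 0.9)/(1.05 − 0.9) = 0.1300/0.1500 = 0.8667
Terminal stock prices: S_uuu = 40.52, S_uud = 34.73, S_udd = 29.77, S_ddd = 25.52
Terminal payoffs (K − S): max(-5.517, 0) = 0, max(0.2713, 0) = 0.2713, max(5.232, 0) = 5.232, max(9.485, 0) = 9.485
Node uu (S = 38.59): continuation = 1/1.03·[0.8667·0.0000 + 0.1333·0.2713] = 0.0351; exercise value = 0.0000 ≤ continuation, so V_uu = 0.0351
Node ud (S = 33.08): continuation = 1/1.03·[0.8667·0.2713 + 0.1333·5.2325] = 0.9056; exercise value = 1.9250 > continuation, so V_ud = 1.9250 (exercise)
Node dd (S = 28.35): continuation = 1/1.03·[0.8667·5.2325 + 0.1333·9.4850] = 5.6306; exercise value = 6.6500 > continuation, so V_dd = 6.6500 (exercise)
Node u (S = 36.75): continuation = 1/1.03·[0.8667·0.0351 + 0.1333·1.9250] = 0.2787; exercise value = 0.0000 ≤ continuation, so V_u = 0.2787
Node d (S = 31.5): continuation = 1/1.03·[0.8667·1.9250 + 0.1333·6.6500] = 2.4806; exercise value = 3.5000 > continuation, so V_d = 3.5000 (exercise)
Node 0 (S = 35): continuation = 1/1.03·[0.8667·0.2787 + 0.1333·3.5000] = 0.6876; exercise value = 0.0000 ≤ continuation, so V_0 = 0.6876

€0.69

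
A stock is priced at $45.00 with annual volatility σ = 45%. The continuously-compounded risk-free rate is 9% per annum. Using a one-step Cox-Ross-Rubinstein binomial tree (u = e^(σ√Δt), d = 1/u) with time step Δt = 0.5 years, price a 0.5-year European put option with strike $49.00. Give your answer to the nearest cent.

CRR parameters: u = e^(σ√Δt) = e^(0.45·√0.5) = 1.3746, d = 1/u = 0.7275
Per-period rate: rΔt = 0.09·0.5 = 0.045, so R = e^0.045 = 1.0460
Risk-neutral probability p = (e^0.045 − 0.7275)/(1.3746 − 0.7275) = 0.3186/0.6472 = 0.4922
Terminal stock prices: S_u = 61.86, S_d = 32.74
Terminal payoffs (K − S): max(-12.86, 0) = 0, max(16.26, 0) = 16.26
Node 0 (S = 45): V_0 = e^(−0.045)·[0.4922·0.0000 + 0.5078·16.2644] = 7.8951

$7.90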